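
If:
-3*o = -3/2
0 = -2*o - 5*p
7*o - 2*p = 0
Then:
No Solution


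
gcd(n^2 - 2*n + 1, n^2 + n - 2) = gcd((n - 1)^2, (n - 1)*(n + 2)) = n - 1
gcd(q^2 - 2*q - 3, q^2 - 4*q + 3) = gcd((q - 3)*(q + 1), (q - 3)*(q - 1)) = q - 3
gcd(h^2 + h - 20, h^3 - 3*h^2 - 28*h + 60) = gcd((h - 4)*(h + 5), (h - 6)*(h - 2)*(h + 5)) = h + 5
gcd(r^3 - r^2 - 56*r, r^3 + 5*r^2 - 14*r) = r^2 + 7*r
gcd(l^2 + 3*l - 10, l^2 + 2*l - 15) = l + 5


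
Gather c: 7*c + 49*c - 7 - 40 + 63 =56*c + 16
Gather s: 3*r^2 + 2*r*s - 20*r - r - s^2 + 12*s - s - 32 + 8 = 3*r^2 - 21*r - s^2 + s*(2*r + 11) - 24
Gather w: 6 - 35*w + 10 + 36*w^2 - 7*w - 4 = 36*w^2 - 42*w + 12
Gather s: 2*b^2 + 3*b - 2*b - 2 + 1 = 2*b^2 + b - 1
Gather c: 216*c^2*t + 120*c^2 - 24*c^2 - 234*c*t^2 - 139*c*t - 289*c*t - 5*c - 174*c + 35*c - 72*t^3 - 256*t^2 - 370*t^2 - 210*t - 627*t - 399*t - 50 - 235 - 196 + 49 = c^2*(216*t + 96) + c*(-234*t^2 - 428*t - 144) - 72*t^3 - 626*t^2 - 1236*t - 432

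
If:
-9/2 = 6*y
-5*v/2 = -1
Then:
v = 2/5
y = -3/4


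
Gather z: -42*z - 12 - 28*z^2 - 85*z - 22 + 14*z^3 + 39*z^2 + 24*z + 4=14*z^3 + 11*z^2 - 103*z - 30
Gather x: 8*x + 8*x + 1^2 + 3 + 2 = 16*x + 6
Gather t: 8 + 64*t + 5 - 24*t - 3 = 40*t + 10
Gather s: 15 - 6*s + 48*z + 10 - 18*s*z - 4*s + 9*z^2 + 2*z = s*(-18*z - 10) + 9*z^2 + 50*z + 25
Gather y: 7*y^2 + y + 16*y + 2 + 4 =7*y^2 + 17*y + 6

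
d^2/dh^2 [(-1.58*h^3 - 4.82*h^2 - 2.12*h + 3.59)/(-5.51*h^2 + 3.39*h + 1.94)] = (-1.13686837721616e-13*h^4 + 378.88496*h^3 - 282.472938*h^2 + 573.991602*h - 150.86685)/(167.284151*h^6 - 308.762217*h^5 + 13.268631*h^4 + 178.464177*h^3 - 4.67171400000001*h^2 - 38.275812*h - 7.301384)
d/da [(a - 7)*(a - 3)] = 2*a - 10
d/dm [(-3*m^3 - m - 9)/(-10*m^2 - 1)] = (30*m^4 - m^2 - 180*m + 1)/(100*m^4 + 20*m^2 + 1)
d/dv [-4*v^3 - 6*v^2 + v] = -12*v^2 - 12*v + 1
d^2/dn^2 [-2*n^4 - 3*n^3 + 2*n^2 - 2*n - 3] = -24*n^2 - 18*n + 4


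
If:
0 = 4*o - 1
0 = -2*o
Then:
No Solution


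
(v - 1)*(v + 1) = v^2 - 1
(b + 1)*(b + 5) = b^2 + 6*b + 5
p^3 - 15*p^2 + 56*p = p*(p - 8)*(p - 7)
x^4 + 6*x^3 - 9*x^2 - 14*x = x*(x - 2)*(x + 1)*(x + 7)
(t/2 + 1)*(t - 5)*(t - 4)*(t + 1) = t^4/2 - 3*t^3 - 5*t^2/2 + 21*t + 20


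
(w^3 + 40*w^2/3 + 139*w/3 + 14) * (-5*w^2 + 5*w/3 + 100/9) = -5*w^5 - 65*w^4 - 595*w^3/3 + 4195*w^2/27 + 14530*w/27 + 1400/9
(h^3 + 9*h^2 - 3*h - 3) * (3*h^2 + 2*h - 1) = 3*h^5 + 29*h^4 + 8*h^3 - 24*h^2 - 3*h + 3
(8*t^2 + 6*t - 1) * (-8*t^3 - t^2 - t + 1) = -64*t^5 - 56*t^4 - 6*t^3 + 3*t^2 + 7*t - 1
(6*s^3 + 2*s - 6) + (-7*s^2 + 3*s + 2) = 6*s^3 - 7*s^2 + 5*s - 4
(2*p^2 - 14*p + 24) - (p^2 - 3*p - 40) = p^2 - 11*p + 64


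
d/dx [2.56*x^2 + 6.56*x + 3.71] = 5.12*x + 6.56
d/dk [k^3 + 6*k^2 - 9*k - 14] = 3*k^2 + 12*k - 9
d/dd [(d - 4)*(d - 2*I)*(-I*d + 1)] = -3*I*d^2 - d*(2 - 8*I) + 4 - 2*I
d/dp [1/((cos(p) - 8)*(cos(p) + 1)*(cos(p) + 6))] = (3*cos(p)^2 - 2*cos(p) - 50)*sin(p)/((cos(p) - 8)^2*(cos(p) + 1)^2*(cos(p) + 6)^2)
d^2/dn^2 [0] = 0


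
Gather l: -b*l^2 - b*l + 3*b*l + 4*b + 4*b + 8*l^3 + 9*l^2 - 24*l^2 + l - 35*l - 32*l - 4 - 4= 8*b + 8*l^3 + l^2*(-b - 15) + l*(2*b - 66) - 8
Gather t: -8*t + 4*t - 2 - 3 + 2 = -4*t - 3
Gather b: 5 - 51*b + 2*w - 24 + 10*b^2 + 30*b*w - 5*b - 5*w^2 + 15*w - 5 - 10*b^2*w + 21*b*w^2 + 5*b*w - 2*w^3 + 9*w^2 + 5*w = b^2*(10 - 10*w) + b*(21*w^2 + 35*w - 56) - 2*w^3 + 4*w^2 + 22*w - 24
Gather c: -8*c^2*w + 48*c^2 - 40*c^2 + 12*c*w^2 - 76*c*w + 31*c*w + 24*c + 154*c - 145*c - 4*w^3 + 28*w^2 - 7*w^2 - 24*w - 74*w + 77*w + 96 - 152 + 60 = c^2*(8 - 8*w) + c*(12*w^2 - 45*w + 33) - 4*w^3 + 21*w^2 - 21*w + 4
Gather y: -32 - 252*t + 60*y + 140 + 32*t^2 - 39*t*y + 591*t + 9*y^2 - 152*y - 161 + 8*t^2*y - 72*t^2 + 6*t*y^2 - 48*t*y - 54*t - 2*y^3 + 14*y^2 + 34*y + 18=-40*t^2 + 285*t - 2*y^3 + y^2*(6*t + 23) + y*(8*t^2 - 87*t - 58) - 35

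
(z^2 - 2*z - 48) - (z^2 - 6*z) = 4*z - 48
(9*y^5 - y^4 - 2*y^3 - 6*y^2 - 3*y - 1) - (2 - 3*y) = 9*y^5 - y^4 - 2*y^3 - 6*y^2 - 3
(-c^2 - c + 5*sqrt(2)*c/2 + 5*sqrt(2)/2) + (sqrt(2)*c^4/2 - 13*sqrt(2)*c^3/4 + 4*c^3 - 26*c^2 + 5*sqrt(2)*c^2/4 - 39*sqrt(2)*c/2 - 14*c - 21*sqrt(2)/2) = sqrt(2)*c^4/2 - 13*sqrt(2)*c^3/4 + 4*c^3 - 27*c^2 + 5*sqrt(2)*c^2/4 - 17*sqrt(2)*c - 15*c - 8*sqrt(2)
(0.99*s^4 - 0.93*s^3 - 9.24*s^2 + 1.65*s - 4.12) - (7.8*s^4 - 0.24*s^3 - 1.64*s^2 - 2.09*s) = -6.81*s^4 - 0.69*s^3 - 7.6*s^2 + 3.74*s - 4.12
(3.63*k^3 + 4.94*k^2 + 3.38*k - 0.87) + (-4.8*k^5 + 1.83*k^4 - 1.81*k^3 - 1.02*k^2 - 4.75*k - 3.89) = -4.8*k^5 + 1.83*k^4 + 1.82*k^3 + 3.92*k^2 - 1.37*k - 4.76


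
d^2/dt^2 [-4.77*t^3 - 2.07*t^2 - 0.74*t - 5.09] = -28.62*t - 4.14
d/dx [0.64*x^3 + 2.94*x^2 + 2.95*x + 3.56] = 1.92*x^2 + 5.88*x + 2.95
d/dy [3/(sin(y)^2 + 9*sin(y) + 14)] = -3*(2*sin(y) + 9)*cos(y)/(sin(y)^2 + 9*sin(y) + 14)^2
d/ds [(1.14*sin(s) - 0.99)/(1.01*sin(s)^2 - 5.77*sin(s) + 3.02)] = (-1.1514*sin(s)^2 + 1.9998*sin(s) - 2.2695)*cos(s)/(1.0201*sin(s)^4 - 11.6554*sin(s)^3 + 39.3933*sin(s)^2 - 34.8508*sin(s) + 9.1204)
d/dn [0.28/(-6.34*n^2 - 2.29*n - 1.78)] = (3.5504*n + 0.6412)/(6.34*n^2 + 2.29*n + 1.78)^2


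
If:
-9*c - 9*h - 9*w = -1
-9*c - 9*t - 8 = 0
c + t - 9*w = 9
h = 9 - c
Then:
No Solution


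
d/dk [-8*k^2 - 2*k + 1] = -16*k - 2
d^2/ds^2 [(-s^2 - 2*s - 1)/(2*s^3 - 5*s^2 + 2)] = 2*(-4*s^6 - 24*s^5 + 36*s^4 + 58*s^3 - 57*s^2 - 48*s - 14)/(8*s^9 - 60*s^8 + 150*s^7 - 101*s^6 - 120*s^5 + 150*s^4 + 24*s^3 - 60*s^2 + 8)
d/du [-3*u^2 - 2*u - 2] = -6*u - 2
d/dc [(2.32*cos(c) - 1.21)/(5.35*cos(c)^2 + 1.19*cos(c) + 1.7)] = (12.412*cos(c)^2 - 12.947*cos(c) - 5.3839)*sin(c)/(28.6225*cos(c)^4 + 12.733*cos(c)^3 + 19.6061*cos(c)^2 + 4.046*cos(c) + 2.89)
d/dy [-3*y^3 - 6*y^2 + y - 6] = -9*y^2 - 12*y + 1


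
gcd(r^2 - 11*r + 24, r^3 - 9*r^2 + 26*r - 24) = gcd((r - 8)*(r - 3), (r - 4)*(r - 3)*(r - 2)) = r - 3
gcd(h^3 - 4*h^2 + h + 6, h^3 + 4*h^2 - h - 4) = h + 1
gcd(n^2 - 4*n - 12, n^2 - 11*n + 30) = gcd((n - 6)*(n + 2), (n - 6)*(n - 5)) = n - 6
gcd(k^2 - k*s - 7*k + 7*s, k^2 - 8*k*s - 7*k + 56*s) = k - 7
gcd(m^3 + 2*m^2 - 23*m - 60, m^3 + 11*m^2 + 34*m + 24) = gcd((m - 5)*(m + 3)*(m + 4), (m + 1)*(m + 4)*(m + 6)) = m + 4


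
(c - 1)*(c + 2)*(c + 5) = c^3 + 6*c^2 + 3*c - 10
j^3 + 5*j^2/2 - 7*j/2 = j*(j - 1)*(j + 7/2)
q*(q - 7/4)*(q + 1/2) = q^3 - 5*q^2/4 - 7*q/8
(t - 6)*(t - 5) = t^2 - 11*t + 30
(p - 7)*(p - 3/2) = p^2 - 17*p/2 + 21/2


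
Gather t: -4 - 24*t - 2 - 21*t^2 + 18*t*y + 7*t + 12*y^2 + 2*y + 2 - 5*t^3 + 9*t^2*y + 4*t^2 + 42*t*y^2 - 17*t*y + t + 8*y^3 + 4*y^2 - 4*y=-5*t^3 + t^2*(9*y - 17) + t*(42*y^2 + y - 16) + 8*y^3 + 16*y^2 - 2*y - 4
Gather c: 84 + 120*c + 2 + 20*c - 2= 140*c + 84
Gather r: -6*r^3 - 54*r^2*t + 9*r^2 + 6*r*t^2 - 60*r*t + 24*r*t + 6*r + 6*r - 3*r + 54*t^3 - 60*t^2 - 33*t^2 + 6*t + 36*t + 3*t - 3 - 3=-6*r^3 + r^2*(9 - 54*t) + r*(6*t^2 - 36*t + 9) + 54*t^3 - 93*t^2 + 45*t - 6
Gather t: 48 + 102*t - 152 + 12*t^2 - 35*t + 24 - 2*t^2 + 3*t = 10*t^2 + 70*t - 80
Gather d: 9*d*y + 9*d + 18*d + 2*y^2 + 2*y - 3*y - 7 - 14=d*(9*y + 27) + 2*y^2 - y - 21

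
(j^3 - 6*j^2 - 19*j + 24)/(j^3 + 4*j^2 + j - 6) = (j - 8)/(j + 2)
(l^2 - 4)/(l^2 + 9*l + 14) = (l - 2)/(l + 7)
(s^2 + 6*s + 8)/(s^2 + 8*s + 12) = (s + 4)/(s + 6)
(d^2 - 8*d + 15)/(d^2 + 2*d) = (d^2 - 8*d + 15)/(d*(d + 2))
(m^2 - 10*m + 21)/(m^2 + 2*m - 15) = (m - 7)/(m + 5)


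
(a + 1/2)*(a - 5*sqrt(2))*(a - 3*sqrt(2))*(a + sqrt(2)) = a^4 - 7*sqrt(2)*a^3 + a^3/2 - 7*sqrt(2)*a^2/2 + 14*a^2 + 7*a + 30*sqrt(2)*a + 15*sqrt(2)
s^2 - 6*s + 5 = (s - 5)*(s - 1)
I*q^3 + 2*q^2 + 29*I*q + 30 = (q - 6*I)*(q + 5*I)*(I*q + 1)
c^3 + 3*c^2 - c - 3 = (c - 1)*(c + 1)*(c + 3)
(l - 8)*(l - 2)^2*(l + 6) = l^4 - 6*l^3 - 36*l^2 + 184*l - 192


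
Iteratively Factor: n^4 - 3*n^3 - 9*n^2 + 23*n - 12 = (n - 1)*(n^3 - 2*n^2 - 11*n + 12) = (n - 1)*(n + 3)*(n^2 - 5*n + 4) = (n - 1)^2*(n + 3)*(n - 4)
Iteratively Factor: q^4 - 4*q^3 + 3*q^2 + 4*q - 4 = (q - 2)*(q^3 - 2*q^2 - q + 2) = (q - 2)*(q - 1)*(q^2 - q - 2) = (q - 2)*(q - 1)*(q + 1)*(q - 2)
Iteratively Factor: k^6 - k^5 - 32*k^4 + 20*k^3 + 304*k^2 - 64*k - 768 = (k - 4)*(k^5 + 3*k^4 - 20*k^3 - 60*k^2 + 64*k + 192) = (k - 4)^2*(k^4 + 7*k^3 + 8*k^2 - 28*k - 48) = (k - 4)^2*(k + 4)*(k^3 + 3*k^2 - 4*k - 12) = (k - 4)^2*(k - 2)*(k + 4)*(k^2 + 5*k + 6) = (k - 4)^2*(k - 2)*(k + 3)*(k + 4)*(k + 2)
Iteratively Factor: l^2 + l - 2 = (l + 2)*(l - 1)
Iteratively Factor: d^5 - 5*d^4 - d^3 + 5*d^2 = (d)*(d^4 - 5*d^3 - d^2 + 5*d) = d*(d + 1)*(d^3 - 6*d^2 + 5*d) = d^2*(d + 1)*(d^2 - 6*d + 5) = d^2*(d - 1)*(d + 1)*(d - 5)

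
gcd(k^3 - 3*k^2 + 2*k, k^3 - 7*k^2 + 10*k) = k^2 - 2*k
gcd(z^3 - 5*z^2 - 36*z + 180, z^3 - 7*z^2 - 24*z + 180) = z - 6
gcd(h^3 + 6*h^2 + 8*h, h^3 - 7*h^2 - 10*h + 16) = h + 2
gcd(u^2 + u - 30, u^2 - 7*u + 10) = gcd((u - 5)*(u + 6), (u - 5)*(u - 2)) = u - 5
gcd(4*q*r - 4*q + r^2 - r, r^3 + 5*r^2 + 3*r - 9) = r - 1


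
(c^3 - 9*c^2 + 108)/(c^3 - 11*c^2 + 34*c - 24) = (c^2 - 3*c - 18)/(c^2 - 5*c + 4)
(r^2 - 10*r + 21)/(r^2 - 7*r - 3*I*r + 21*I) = (r - 3)/(r - 3*I)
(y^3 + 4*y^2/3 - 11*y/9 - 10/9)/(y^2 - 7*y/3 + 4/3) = (9*y^2 + 21*y + 10)/(3*(3*y - 4))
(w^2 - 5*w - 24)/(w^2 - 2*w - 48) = (w + 3)/(w + 6)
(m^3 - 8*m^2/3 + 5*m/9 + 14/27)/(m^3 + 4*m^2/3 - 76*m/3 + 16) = (m^2 - 2*m - 7/9)/(m^2 + 2*m - 24)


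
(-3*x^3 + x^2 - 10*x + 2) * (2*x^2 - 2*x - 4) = -6*x^5 + 8*x^4 - 10*x^3 + 20*x^2 + 36*x - 8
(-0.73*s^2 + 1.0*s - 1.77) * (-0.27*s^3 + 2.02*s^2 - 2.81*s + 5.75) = 0.1971*s^5 - 1.7446*s^4 + 4.5492*s^3 - 10.5829*s^2 + 10.7237*s - 10.1775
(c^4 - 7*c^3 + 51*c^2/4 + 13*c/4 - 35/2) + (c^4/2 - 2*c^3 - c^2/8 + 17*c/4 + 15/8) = 3*c^4/2 - 9*c^3 + 101*c^2/8 + 15*c/2 - 125/8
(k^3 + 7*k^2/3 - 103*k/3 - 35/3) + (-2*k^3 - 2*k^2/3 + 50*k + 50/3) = -k^3 + 5*k^2/3 + 47*k/3 + 5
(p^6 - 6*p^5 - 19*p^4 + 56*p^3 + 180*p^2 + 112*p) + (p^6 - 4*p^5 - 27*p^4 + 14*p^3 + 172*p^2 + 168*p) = 2*p^6 - 10*p^5 - 46*p^4 + 70*p^3 + 352*p^2 + 280*p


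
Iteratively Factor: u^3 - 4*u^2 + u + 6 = (u - 3)*(u^2 - u - 2) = (u - 3)*(u + 1)*(u - 2)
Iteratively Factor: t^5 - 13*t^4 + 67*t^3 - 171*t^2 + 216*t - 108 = (t - 2)*(t^4 - 11*t^3 + 45*t^2 - 81*t + 54) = (t - 3)*(t - 2)*(t^3 - 8*t^2 + 21*t - 18) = (t - 3)^2*(t - 2)*(t^2 - 5*t + 6) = (t - 3)^3*(t - 2)*(t - 2)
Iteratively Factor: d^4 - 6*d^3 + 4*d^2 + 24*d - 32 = (d - 2)*(d^3 - 4*d^2 - 4*d + 16) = (d - 4)*(d - 2)*(d^2 - 4) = (d - 4)*(d - 2)^2*(d + 2)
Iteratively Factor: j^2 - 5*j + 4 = (j - 4)*(j - 1)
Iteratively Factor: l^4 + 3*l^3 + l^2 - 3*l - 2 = (l + 1)*(l^3 + 2*l^2 - l - 2) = (l + 1)*(l + 2)*(l^2 - 1) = (l - 1)*(l + 1)*(l + 2)*(l + 1)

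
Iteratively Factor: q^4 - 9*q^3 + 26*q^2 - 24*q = (q - 2)*(q^3 - 7*q^2 + 12*q) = (q - 4)*(q - 2)*(q^2 - 3*q) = q*(q - 4)*(q - 2)*(q - 3)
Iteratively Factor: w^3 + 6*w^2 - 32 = (w + 4)*(w^2 + 2*w - 8) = (w + 4)^2*(w - 2)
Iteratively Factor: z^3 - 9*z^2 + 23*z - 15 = (z - 5)*(z^2 - 4*z + 3) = (z - 5)*(z - 1)*(z - 3)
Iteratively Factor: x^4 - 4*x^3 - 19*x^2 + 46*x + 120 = (x + 2)*(x^3 - 6*x^2 - 7*x + 60) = (x - 5)*(x + 2)*(x^2 - x - 12) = (x - 5)*(x - 4)*(x + 2)*(x + 3)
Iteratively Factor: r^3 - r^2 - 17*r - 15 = (r + 1)*(r^2 - 2*r - 15) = (r + 1)*(r + 3)*(r - 5)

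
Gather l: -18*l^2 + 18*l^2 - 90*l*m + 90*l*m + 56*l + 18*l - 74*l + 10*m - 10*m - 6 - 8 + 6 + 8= 0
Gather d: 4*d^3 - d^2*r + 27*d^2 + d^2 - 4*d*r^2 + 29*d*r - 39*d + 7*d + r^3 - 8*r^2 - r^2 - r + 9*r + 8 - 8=4*d^3 + d^2*(28 - r) + d*(-4*r^2 + 29*r - 32) + r^3 - 9*r^2 + 8*r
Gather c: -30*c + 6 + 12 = 18 - 30*c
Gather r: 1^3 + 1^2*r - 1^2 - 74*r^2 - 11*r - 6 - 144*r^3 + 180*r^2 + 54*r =-144*r^3 + 106*r^2 + 44*r - 6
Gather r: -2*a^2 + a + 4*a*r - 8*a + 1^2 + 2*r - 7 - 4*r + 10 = -2*a^2 - 7*a + r*(4*a - 2) + 4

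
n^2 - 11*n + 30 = (n - 6)*(n - 5)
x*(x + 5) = x^2 + 5*x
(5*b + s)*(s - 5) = 5*b*s - 25*b + s^2 - 5*s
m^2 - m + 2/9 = (m - 2/3)*(m - 1/3)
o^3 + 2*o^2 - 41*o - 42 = (o - 6)*(o + 1)*(o + 7)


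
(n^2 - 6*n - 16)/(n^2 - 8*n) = (n + 2)/n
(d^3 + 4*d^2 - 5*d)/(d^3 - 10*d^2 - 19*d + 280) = d*(d - 1)/(d^2 - 15*d + 56)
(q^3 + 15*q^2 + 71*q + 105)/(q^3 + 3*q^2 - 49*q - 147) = (q + 5)/(q - 7)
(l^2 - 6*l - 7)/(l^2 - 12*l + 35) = (l + 1)/(l - 5)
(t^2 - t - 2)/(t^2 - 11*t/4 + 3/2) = 4*(t + 1)/(4*t - 3)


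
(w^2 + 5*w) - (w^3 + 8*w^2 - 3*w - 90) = -w^3 - 7*w^2 + 8*w + 90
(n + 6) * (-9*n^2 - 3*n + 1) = -9*n^3 - 57*n^2 - 17*n + 6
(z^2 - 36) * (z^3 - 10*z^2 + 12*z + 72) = z^5 - 10*z^4 - 24*z^3 + 432*z^2 - 432*z - 2592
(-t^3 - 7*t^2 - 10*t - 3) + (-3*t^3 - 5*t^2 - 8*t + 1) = -4*t^3 - 12*t^2 - 18*t - 2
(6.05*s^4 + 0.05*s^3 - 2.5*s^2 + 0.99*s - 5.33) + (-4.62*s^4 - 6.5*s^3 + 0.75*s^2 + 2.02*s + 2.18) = 1.43*s^4 - 6.45*s^3 - 1.75*s^2 + 3.01*s - 3.15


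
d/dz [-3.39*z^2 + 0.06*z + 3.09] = 0.06 - 6.78*z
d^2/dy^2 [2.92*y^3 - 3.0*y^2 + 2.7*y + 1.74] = 17.52*y - 6.0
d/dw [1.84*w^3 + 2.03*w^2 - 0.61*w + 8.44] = 5.52*w^2 + 4.06*w - 0.61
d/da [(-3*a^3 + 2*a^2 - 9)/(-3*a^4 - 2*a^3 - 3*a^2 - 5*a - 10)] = (-9*a^6 + 12*a^5 + 13*a^4 - 78*a^3 + 26*a^2 - 94*a - 45)/(9*a^8 + 12*a^7 + 22*a^6 + 42*a^5 + 89*a^4 + 70*a^3 + 85*a^2 + 100*a + 100)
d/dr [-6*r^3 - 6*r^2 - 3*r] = -18*r^2 - 12*r - 3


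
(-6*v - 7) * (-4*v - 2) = 24*v^2 + 40*v + 14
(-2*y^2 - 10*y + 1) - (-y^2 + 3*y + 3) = -y^2 - 13*y - 2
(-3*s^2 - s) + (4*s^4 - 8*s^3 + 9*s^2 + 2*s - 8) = 4*s^4 - 8*s^3 + 6*s^2 + s - 8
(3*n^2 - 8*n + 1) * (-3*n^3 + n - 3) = -9*n^5 + 24*n^4 - 17*n^2 + 25*n - 3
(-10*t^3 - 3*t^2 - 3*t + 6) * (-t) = 10*t^4 + 3*t^3 + 3*t^2 - 6*t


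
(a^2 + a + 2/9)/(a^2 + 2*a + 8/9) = (3*a + 1)/(3*a + 4)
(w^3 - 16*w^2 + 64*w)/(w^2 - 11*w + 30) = w*(w^2 - 16*w + 64)/(w^2 - 11*w + 30)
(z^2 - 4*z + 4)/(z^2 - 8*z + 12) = (z - 2)/(z - 6)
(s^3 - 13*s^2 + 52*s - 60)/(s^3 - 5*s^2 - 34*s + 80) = (s^2 - 11*s + 30)/(s^2 - 3*s - 40)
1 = 1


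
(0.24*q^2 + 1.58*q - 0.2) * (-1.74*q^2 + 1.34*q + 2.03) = -0.4176*q^4 - 2.4276*q^3 + 2.9524*q^2 + 2.9394*q - 0.406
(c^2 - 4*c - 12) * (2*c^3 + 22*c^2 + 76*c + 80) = 2*c^5 + 14*c^4 - 36*c^3 - 488*c^2 - 1232*c - 960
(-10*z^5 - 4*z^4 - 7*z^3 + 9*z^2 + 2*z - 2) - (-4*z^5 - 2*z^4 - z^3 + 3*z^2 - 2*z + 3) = -6*z^5 - 2*z^4 - 6*z^3 + 6*z^2 + 4*z - 5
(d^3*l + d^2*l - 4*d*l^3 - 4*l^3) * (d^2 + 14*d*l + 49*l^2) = d^5*l + 14*d^4*l^2 + d^4*l + 45*d^3*l^3 + 14*d^3*l^2 - 56*d^2*l^4 + 45*d^2*l^3 - 196*d*l^5 - 56*d*l^4 - 196*l^5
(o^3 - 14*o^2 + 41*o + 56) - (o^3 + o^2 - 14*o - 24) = -15*o^2 + 55*o + 80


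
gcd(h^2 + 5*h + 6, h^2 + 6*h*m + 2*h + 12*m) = h + 2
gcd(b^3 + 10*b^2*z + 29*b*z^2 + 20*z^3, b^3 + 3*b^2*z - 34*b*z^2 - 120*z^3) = b^2 + 9*b*z + 20*z^2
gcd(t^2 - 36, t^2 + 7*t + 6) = t + 6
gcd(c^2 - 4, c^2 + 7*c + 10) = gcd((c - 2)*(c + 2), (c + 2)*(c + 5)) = c + 2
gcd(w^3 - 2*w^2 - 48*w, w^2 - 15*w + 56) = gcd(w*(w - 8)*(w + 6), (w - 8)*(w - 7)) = w - 8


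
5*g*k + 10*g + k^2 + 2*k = (5*g + k)*(k + 2)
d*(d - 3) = d^2 - 3*d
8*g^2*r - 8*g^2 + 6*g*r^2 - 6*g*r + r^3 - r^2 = (2*g + r)*(4*g + r)*(r - 1)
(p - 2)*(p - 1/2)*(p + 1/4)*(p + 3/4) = p^4 - 3*p^3/2 - 21*p^2/16 + 17*p/32 + 3/16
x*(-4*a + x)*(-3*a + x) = 12*a^2*x - 7*a*x^2 + x^3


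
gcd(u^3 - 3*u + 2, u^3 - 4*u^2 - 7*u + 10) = u^2 + u - 2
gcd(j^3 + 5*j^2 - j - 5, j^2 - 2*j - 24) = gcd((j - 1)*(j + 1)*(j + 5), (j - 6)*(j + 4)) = 1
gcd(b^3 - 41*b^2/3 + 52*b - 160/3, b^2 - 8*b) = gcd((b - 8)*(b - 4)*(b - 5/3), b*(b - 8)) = b - 8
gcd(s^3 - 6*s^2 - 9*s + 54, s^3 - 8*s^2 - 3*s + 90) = s^2 - 3*s - 18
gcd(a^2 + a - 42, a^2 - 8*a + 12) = a - 6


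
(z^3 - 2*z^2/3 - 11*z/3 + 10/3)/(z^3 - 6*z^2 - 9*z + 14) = (z - 5/3)/(z - 7)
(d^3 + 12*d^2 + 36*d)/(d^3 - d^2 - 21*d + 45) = d*(d^2 + 12*d + 36)/(d^3 - d^2 - 21*d + 45)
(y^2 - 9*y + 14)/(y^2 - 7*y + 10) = (y - 7)/(y - 5)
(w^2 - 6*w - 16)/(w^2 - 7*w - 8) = (w + 2)/(w + 1)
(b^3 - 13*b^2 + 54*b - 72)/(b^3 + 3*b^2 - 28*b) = (b^2 - 9*b + 18)/(b*(b + 7))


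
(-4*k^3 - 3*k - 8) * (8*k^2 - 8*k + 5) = -32*k^5 + 32*k^4 - 44*k^3 - 40*k^2 + 49*k - 40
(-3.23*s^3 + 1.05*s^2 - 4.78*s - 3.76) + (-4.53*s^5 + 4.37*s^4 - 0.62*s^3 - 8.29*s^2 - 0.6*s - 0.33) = -4.53*s^5 + 4.37*s^4 - 3.85*s^3 - 7.24*s^2 - 5.38*s - 4.09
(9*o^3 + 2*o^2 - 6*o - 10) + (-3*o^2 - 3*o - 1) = 9*o^3 - o^2 - 9*o - 11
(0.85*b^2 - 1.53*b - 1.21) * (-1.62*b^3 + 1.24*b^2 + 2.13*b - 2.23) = -1.377*b^5 + 3.5326*b^4 + 1.8735*b^3 - 6.6548*b^2 + 0.8346*b + 2.6983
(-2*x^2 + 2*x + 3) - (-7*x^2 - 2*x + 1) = 5*x^2 + 4*x + 2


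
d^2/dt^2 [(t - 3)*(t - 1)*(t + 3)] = 6*t - 2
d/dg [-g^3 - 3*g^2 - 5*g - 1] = -3*g^2 - 6*g - 5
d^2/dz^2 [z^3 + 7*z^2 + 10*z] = 6*z + 14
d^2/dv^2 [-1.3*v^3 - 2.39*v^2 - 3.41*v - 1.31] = -7.8*v - 4.78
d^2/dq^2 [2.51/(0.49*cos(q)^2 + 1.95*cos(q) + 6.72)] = (-2.410604*(1 - cos(q)^2)^2 - 7.194915*cos(q)^3 + 22.310135*cos(q)^2 + 47.28087*cos(q) + 4.96929800000001)/(0.49*cos(q)^2 + 1.95*cos(q) + 6.72)^3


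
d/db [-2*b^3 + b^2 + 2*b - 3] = -6*b^2 + 2*b + 2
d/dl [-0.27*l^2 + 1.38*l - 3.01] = 1.38 - 0.54*l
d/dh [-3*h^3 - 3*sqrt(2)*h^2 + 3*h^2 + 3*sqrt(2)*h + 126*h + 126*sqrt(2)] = -9*h^2 - 6*sqrt(2)*h + 6*h + 3*sqrt(2) + 126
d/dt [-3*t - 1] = -3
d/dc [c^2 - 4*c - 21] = 2*c - 4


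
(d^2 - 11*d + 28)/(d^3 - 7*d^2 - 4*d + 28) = (d - 4)/(d^2 - 4)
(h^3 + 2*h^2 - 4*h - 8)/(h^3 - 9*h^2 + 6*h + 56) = (h^2 - 4)/(h^2 - 11*h + 28)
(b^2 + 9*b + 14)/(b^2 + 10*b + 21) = (b + 2)/(b + 3)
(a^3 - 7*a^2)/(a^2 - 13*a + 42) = a^2/(a - 6)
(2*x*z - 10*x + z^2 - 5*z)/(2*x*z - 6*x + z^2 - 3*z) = (z - 5)/(z - 3)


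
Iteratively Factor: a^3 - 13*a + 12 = (a - 1)*(a^2 + a - 12) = (a - 3)*(a - 1)*(a + 4)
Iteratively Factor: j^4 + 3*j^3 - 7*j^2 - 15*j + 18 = (j + 3)*(j^3 - 7*j + 6) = (j - 1)*(j + 3)*(j^2 + j - 6) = (j - 2)*(j - 1)*(j + 3)*(j + 3)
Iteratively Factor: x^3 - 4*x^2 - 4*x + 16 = (x + 2)*(x^2 - 6*x + 8) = (x - 4)*(x + 2)*(x - 2)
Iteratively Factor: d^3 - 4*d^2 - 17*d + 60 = (d + 4)*(d^2 - 8*d + 15) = (d - 3)*(d + 4)*(d - 5)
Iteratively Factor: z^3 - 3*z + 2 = (z + 2)*(z^2 - 2*z + 1) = (z - 1)*(z + 2)*(z - 1)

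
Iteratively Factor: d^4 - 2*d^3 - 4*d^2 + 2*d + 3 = (d + 1)*(d^3 - 3*d^2 - d + 3) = (d - 1)*(d + 1)*(d^2 - 2*d - 3) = (d - 3)*(d - 1)*(d + 1)*(d + 1)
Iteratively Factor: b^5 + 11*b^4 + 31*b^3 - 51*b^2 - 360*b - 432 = (b + 3)*(b^4 + 8*b^3 + 7*b^2 - 72*b - 144) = (b + 3)^2*(b^3 + 5*b^2 - 8*b - 48) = (b + 3)^2*(b + 4)*(b^2 + b - 12) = (b + 3)^2*(b + 4)^2*(b - 3)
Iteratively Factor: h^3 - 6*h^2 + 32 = (h - 4)*(h^2 - 2*h - 8) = (h - 4)*(h + 2)*(h - 4)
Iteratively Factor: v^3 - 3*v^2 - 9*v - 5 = (v + 1)*(v^2 - 4*v - 5) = (v - 5)*(v + 1)*(v + 1)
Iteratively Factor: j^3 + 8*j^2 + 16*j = (j)*(j^2 + 8*j + 16) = j*(j + 4)*(j + 4)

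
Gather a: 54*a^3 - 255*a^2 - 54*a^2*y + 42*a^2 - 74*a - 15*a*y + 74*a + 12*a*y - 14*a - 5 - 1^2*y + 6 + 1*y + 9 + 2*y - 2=54*a^3 + a^2*(-54*y - 213) + a*(-3*y - 14) + 2*y + 8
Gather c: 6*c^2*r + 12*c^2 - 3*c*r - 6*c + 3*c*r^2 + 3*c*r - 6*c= c^2*(6*r + 12) + c*(3*r^2 - 12)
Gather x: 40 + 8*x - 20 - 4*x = 4*x + 20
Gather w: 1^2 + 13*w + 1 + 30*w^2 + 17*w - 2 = 30*w^2 + 30*w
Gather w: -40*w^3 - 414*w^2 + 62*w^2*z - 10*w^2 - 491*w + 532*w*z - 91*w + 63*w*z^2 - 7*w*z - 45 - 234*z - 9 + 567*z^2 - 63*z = -40*w^3 + w^2*(62*z - 424) + w*(63*z^2 + 525*z - 582) + 567*z^2 - 297*z - 54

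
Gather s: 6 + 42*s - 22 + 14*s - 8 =56*s - 24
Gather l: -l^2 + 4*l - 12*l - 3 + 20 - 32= -l^2 - 8*l - 15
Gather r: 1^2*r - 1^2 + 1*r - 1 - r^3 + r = -r^3 + 3*r - 2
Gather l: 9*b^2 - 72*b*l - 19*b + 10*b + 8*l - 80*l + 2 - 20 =9*b^2 - 9*b + l*(-72*b - 72) - 18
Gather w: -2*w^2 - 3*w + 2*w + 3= -2*w^2 - w + 3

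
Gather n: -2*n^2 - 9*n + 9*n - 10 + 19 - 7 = 2 - 2*n^2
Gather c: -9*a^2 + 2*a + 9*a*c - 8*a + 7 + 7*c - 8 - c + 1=-9*a^2 - 6*a + c*(9*a + 6)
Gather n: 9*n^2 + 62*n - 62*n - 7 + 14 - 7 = 9*n^2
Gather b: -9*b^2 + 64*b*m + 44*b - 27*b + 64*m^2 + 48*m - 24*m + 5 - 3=-9*b^2 + b*(64*m + 17) + 64*m^2 + 24*m + 2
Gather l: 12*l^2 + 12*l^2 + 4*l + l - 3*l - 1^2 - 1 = 24*l^2 + 2*l - 2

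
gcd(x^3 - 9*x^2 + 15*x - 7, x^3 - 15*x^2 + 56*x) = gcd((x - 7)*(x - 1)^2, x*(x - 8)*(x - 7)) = x - 7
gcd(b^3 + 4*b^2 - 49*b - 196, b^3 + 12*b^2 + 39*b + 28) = b^2 + 11*b + 28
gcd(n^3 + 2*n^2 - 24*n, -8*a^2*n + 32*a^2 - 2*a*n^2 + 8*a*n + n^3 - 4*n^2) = n - 4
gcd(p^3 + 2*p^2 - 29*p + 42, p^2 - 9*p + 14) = p - 2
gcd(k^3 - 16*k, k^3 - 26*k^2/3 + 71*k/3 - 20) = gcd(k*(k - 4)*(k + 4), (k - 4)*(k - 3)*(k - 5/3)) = k - 4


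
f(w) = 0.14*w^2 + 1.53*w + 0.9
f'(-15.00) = -2.67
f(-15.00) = 9.45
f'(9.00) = 4.05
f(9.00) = 26.01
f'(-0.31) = 1.44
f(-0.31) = 0.44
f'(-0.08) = 1.51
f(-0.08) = 0.78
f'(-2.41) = 0.86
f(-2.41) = -1.97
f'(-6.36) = -0.25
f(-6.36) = -3.17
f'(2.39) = 2.20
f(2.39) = 5.36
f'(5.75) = 3.14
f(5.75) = 14.33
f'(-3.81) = 0.46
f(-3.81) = -2.90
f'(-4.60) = 0.24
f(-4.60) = -3.18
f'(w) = 0.28*w + 1.53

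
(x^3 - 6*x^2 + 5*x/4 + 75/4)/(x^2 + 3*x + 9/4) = (2*x^2 - 15*x + 25)/(2*x + 3)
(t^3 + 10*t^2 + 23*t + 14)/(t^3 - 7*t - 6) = (t + 7)/(t - 3)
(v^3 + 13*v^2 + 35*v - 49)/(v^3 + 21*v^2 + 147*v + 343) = (v - 1)/(v + 7)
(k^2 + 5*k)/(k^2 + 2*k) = (k + 5)/(k + 2)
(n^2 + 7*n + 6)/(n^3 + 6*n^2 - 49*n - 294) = (n + 1)/(n^2 - 49)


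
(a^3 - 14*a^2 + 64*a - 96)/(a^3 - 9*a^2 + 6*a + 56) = (a^2 - 10*a + 24)/(a^2 - 5*a - 14)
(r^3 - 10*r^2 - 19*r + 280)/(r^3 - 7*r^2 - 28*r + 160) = (r - 7)/(r - 4)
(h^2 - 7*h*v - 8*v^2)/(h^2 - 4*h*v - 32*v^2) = (h + v)/(h + 4*v)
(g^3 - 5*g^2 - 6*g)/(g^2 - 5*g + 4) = g*(g^2 - 5*g - 6)/(g^2 - 5*g + 4)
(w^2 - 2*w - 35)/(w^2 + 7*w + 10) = (w - 7)/(w + 2)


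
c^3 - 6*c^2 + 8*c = c*(c - 4)*(c - 2)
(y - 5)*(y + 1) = y^2 - 4*y - 5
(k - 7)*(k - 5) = k^2 - 12*k + 35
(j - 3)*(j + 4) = j^2 + j - 12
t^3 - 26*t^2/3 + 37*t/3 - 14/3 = (t - 7)*(t - 1)*(t - 2/3)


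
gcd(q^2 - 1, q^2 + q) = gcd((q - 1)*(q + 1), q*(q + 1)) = q + 1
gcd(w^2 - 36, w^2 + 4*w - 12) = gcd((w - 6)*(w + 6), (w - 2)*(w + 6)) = w + 6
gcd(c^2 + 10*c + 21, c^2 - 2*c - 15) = c + 3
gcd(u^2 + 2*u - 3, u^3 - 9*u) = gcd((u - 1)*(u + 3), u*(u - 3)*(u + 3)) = u + 3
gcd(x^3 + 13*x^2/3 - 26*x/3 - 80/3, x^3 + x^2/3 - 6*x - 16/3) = x^2 - 2*x/3 - 16/3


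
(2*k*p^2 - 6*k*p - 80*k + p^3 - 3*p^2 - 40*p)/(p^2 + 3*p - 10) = (2*k*p - 16*k + p^2 - 8*p)/(p - 2)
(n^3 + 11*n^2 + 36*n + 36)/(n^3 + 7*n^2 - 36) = (n + 2)/(n - 2)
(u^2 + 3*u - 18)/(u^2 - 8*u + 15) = (u + 6)/(u - 5)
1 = 1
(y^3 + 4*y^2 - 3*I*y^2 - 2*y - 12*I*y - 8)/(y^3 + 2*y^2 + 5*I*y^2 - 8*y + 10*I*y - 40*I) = (y^2 - 3*I*y - 2)/(y^2 + y*(-2 + 5*I) - 10*I)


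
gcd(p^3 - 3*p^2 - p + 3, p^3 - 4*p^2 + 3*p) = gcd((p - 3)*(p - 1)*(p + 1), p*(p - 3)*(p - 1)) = p^2 - 4*p + 3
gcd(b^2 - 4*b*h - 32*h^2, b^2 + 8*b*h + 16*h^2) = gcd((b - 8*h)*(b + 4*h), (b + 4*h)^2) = b + 4*h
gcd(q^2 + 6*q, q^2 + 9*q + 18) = q + 6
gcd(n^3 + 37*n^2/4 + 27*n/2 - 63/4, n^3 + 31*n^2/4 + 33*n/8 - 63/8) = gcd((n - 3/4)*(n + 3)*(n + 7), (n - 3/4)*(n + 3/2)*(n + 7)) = n^2 + 25*n/4 - 21/4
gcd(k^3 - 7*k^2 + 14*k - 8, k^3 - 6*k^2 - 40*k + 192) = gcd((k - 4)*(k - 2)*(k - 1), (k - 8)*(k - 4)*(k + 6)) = k - 4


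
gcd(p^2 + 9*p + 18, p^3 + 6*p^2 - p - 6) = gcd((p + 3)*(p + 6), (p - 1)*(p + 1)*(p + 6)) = p + 6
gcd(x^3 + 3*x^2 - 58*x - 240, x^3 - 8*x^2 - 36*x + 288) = x^2 - 2*x - 48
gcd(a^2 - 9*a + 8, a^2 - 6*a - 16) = a - 8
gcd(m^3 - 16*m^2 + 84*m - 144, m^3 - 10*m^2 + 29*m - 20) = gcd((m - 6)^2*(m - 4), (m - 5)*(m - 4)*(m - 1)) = m - 4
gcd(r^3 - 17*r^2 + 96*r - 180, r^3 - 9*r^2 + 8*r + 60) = r^2 - 11*r + 30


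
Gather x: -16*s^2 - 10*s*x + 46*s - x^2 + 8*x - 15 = -16*s^2 + 46*s - x^2 + x*(8 - 10*s) - 15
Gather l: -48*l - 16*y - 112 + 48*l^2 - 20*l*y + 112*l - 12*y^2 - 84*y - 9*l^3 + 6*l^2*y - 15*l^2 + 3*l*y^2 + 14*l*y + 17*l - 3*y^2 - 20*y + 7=-9*l^3 + l^2*(6*y + 33) + l*(3*y^2 - 6*y + 81) - 15*y^2 - 120*y - 105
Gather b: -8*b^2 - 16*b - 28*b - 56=-8*b^2 - 44*b - 56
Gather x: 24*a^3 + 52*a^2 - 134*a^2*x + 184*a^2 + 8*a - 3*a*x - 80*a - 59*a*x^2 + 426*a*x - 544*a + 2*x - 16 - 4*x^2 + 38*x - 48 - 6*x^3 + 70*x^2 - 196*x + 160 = 24*a^3 + 236*a^2 - 616*a - 6*x^3 + x^2*(66 - 59*a) + x*(-134*a^2 + 423*a - 156) + 96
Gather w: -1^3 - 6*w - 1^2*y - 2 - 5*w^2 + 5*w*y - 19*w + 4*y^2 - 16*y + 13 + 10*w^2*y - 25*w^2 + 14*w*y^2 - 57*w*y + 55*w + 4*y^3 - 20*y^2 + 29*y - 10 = w^2*(10*y - 30) + w*(14*y^2 - 52*y + 30) + 4*y^3 - 16*y^2 + 12*y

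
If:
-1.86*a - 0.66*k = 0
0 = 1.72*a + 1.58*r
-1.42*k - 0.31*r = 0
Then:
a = 0.00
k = 0.00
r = 0.00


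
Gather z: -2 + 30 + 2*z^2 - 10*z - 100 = 2*z^2 - 10*z - 72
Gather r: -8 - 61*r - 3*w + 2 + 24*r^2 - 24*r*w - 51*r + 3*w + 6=24*r^2 + r*(-24*w - 112)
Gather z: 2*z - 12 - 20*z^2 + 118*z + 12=-20*z^2 + 120*z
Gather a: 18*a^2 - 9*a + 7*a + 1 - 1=18*a^2 - 2*a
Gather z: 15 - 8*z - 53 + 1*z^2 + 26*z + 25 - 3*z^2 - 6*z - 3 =-2*z^2 + 12*z - 16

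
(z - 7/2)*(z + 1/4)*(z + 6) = z^3 + 11*z^2/4 - 163*z/8 - 21/4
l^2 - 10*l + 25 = (l - 5)^2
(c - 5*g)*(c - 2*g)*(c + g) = c^3 - 6*c^2*g + 3*c*g^2 + 10*g^3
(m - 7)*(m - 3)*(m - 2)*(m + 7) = m^4 - 5*m^3 - 43*m^2 + 245*m - 294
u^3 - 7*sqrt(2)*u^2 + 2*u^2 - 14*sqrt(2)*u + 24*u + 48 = (u + 2)*(u - 4*sqrt(2))*(u - 3*sqrt(2))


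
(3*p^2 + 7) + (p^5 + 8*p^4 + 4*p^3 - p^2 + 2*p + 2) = p^5 + 8*p^4 + 4*p^3 + 2*p^2 + 2*p + 9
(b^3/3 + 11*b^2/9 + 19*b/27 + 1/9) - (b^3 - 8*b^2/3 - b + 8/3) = -2*b^3/3 + 35*b^2/9 + 46*b/27 - 23/9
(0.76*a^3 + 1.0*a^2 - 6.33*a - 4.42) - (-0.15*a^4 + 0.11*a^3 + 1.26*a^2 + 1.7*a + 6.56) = 0.15*a^4 + 0.65*a^3 - 0.26*a^2 - 8.03*a - 10.98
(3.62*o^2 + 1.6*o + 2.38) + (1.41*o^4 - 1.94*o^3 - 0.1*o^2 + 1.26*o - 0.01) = 1.41*o^4 - 1.94*o^3 + 3.52*o^2 + 2.86*o + 2.37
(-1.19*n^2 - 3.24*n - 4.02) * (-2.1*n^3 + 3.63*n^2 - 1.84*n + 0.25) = 2.499*n^5 + 2.4843*n^4 - 1.1296*n^3 - 8.9285*n^2 + 6.5868*n - 1.005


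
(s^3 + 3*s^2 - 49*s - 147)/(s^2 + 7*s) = s - 4 - 21/s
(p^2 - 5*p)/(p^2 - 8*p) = (p - 5)/(p - 8)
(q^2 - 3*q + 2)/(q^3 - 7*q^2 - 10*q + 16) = (q - 2)/(q^2 - 6*q - 16)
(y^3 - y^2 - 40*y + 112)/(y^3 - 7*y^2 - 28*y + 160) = (y^2 + 3*y - 28)/(y^2 - 3*y - 40)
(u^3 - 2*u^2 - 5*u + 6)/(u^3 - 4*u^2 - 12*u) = (u^2 - 4*u + 3)/(u*(u - 6))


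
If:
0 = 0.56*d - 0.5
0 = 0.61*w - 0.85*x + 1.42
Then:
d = 0.89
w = 1.39344262295082*x - 2.32786885245902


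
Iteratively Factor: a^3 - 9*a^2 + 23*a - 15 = (a - 1)*(a^2 - 8*a + 15) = (a - 5)*(a - 1)*(a - 3)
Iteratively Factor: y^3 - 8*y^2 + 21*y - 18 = (y - 3)*(y^2 - 5*y + 6) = (y - 3)^2*(y - 2)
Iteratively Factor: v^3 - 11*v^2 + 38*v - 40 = (v - 4)*(v^2 - 7*v + 10) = (v - 4)*(v - 2)*(v - 5)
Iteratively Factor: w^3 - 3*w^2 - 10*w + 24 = (w - 2)*(w^2 - w - 12) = (w - 4)*(w - 2)*(w + 3)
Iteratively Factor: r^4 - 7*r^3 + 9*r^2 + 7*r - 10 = (r - 2)*(r^3 - 5*r^2 - r + 5) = (r - 2)*(r + 1)*(r^2 - 6*r + 5) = (r - 2)*(r - 1)*(r + 1)*(r - 5)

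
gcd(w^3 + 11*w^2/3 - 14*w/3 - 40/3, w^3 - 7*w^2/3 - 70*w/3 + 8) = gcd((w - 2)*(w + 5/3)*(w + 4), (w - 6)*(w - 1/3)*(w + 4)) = w + 4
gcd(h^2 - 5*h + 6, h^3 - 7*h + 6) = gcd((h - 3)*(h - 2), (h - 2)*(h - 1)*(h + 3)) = h - 2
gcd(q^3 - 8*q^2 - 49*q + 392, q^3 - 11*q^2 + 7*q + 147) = q - 7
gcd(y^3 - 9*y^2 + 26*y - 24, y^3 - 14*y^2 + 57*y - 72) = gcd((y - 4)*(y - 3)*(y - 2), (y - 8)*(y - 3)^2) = y - 3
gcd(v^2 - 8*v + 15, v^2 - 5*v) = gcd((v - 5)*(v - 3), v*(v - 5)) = v - 5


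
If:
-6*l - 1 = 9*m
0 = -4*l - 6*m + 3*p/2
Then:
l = -3*m/2 - 1/6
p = -4/9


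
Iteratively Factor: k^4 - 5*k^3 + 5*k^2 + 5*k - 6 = (k + 1)*(k^3 - 6*k^2 + 11*k - 6) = (k - 1)*(k + 1)*(k^2 - 5*k + 6) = (k - 2)*(k - 1)*(k + 1)*(k - 3)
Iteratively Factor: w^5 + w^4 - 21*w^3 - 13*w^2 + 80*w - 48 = (w - 4)*(w^4 + 5*w^3 - w^2 - 17*w + 12) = (w - 4)*(w + 3)*(w^3 + 2*w^2 - 7*w + 4) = (w - 4)*(w - 1)*(w + 3)*(w^2 + 3*w - 4) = (w - 4)*(w - 1)^2*(w + 3)*(w + 4)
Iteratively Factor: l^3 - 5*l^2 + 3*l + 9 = (l - 3)*(l^2 - 2*l - 3) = (l - 3)^2*(l + 1)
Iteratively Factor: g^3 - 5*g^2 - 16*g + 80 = (g - 4)*(g^2 - g - 20) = (g - 4)*(g + 4)*(g - 5)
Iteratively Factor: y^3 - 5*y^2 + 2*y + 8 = (y - 2)*(y^2 - 3*y - 4) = (y - 2)*(y + 1)*(y - 4)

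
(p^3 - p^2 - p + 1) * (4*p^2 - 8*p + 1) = 4*p^5 - 12*p^4 + 5*p^3 + 11*p^2 - 9*p + 1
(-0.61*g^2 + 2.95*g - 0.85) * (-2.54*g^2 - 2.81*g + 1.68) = 1.5494*g^4 - 5.7789*g^3 - 7.1553*g^2 + 7.3445*g - 1.428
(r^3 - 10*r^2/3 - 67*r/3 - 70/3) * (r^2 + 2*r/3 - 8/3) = r^5 - 8*r^4/3 - 245*r^3/9 - 88*r^2/3 + 44*r + 560/9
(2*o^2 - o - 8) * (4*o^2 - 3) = 8*o^4 - 4*o^3 - 38*o^2 + 3*o + 24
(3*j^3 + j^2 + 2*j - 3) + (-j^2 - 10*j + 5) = 3*j^3 - 8*j + 2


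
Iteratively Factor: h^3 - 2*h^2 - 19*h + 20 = (h + 4)*(h^2 - 6*h + 5) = (h - 1)*(h + 4)*(h - 5)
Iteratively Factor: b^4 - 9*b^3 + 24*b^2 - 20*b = (b - 2)*(b^3 - 7*b^2 + 10*b) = (b - 5)*(b - 2)*(b^2 - 2*b) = b*(b - 5)*(b - 2)*(b - 2)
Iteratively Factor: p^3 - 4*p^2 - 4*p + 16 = (p - 4)*(p^2 - 4) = (p - 4)*(p - 2)*(p + 2)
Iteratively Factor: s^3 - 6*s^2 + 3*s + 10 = (s + 1)*(s^2 - 7*s + 10) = (s - 5)*(s + 1)*(s - 2)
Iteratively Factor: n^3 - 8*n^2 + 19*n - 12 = (n - 3)*(n^2 - 5*n + 4) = (n - 3)*(n - 1)*(n - 4)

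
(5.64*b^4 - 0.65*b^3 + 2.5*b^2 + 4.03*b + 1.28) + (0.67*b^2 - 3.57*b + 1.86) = 5.64*b^4 - 0.65*b^3 + 3.17*b^2 + 0.46*b + 3.14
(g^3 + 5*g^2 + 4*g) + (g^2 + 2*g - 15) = g^3 + 6*g^2 + 6*g - 15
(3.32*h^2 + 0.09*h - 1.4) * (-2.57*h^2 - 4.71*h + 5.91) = -8.5324*h^4 - 15.8685*h^3 + 22.7953*h^2 + 7.1259*h - 8.274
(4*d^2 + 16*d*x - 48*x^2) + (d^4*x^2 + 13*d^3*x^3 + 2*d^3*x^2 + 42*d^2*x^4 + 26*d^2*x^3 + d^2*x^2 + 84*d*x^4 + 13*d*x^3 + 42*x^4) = d^4*x^2 + 13*d^3*x^3 + 2*d^3*x^2 + 42*d^2*x^4 + 26*d^2*x^3 + d^2*x^2 + 4*d^2 + 84*d*x^4 + 13*d*x^3 + 16*d*x + 42*x^4 - 48*x^2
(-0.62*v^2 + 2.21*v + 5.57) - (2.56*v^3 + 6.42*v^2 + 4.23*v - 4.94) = -2.56*v^3 - 7.04*v^2 - 2.02*v + 10.51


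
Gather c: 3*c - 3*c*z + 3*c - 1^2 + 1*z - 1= c*(6 - 3*z) + z - 2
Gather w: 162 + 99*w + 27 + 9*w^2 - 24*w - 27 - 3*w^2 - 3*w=6*w^2 + 72*w + 162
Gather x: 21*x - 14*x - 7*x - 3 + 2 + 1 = 0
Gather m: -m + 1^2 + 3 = 4 - m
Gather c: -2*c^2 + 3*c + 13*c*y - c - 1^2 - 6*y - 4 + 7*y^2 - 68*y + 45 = -2*c^2 + c*(13*y + 2) + 7*y^2 - 74*y + 40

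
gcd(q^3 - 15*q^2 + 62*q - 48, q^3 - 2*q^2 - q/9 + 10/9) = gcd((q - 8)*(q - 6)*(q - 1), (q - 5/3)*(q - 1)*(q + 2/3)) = q - 1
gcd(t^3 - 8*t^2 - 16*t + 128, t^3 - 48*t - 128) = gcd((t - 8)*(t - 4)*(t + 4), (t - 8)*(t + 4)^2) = t^2 - 4*t - 32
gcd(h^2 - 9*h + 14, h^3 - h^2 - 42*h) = h - 7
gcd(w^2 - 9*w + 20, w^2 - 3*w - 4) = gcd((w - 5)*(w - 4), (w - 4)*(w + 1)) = w - 4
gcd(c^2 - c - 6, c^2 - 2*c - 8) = c + 2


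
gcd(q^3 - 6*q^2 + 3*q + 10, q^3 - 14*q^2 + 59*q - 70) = q^2 - 7*q + 10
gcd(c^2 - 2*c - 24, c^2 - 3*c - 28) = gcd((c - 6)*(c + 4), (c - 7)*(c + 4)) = c + 4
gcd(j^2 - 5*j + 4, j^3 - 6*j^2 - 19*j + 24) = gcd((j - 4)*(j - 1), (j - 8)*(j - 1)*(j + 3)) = j - 1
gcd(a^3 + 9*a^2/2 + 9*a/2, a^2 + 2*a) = a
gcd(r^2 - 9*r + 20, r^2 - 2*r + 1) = 1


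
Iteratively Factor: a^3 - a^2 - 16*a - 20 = (a - 5)*(a^2 + 4*a + 4) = (a - 5)*(a + 2)*(a + 2)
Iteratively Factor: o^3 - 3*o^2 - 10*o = (o - 5)*(o^2 + 2*o) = (o - 5)*(o + 2)*(o)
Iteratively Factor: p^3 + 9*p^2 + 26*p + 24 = (p + 3)*(p^2 + 6*p + 8) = (p + 3)*(p + 4)*(p + 2)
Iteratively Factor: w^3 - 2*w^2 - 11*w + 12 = (w - 1)*(w^2 - w - 12) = (w - 1)*(w + 3)*(w - 4)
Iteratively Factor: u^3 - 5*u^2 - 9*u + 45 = (u + 3)*(u^2 - 8*u + 15) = (u - 5)*(u + 3)*(u - 3)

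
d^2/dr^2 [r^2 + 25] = 2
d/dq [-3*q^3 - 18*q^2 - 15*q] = -9*q^2 - 36*q - 15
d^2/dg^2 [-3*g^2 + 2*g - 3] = -6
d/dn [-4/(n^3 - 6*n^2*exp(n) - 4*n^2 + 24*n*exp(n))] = 4*(-6*n^2*exp(n) + 3*n^2 + 12*n*exp(n) - 8*n + 24*exp(n))/(n^2*(n^2 - 6*n*exp(n) - 4*n + 24*exp(n))^2)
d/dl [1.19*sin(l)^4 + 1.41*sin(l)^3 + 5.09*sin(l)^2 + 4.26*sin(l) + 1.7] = (4.76*sin(l)^3 + 4.23*sin(l)^2 + 10.18*sin(l) + 4.26)*cos(l)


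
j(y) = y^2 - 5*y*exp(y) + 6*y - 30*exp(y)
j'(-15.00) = -24.00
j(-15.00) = 135.00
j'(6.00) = -26204.87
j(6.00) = -24133.73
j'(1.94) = -301.18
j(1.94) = -260.86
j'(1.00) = -100.73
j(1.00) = -88.14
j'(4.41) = -4678.65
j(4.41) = -4236.22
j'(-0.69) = -11.20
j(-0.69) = -16.98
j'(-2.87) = -0.91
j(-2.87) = -9.87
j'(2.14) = -378.14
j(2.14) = -328.51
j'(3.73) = -2222.62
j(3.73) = -1991.40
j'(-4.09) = -2.42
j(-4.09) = -7.97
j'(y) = -5*y*exp(y) + 2*y - 35*exp(y) + 6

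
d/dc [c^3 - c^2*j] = c*(3*c - 2*j)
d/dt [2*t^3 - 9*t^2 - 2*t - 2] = 6*t^2 - 18*t - 2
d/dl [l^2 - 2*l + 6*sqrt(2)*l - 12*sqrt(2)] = 2*l - 2 + 6*sqrt(2)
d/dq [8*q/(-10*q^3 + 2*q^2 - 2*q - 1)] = 8*(20*q^3 - 2*q^2 - 1)/(100*q^6 - 40*q^5 + 44*q^4 + 12*q^3 + 4*q + 1)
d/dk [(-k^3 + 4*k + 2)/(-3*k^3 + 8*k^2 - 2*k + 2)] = 4*(-2*k^4 + 7*k^3 - 5*k^2 - 8*k + 3)/(9*k^6 - 48*k^5 + 76*k^4 - 44*k^3 + 36*k^2 - 8*k + 4)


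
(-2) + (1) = -1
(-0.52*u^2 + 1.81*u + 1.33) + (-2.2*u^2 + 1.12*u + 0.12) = -2.72*u^2 + 2.93*u + 1.45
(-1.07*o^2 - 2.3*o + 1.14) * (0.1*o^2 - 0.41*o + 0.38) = -0.107*o^4 + 0.2087*o^3 + 0.6504*o^2 - 1.3414*o + 0.4332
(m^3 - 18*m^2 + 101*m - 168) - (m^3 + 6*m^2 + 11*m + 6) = -24*m^2 + 90*m - 174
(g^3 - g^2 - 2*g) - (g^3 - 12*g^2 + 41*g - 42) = 11*g^2 - 43*g + 42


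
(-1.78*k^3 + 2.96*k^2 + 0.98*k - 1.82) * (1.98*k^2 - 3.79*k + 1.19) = -3.5244*k^5 + 12.607*k^4 - 11.3962*k^3 - 3.7954*k^2 + 8.064*k - 2.1658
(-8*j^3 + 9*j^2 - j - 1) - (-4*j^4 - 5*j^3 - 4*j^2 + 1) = 4*j^4 - 3*j^3 + 13*j^2 - j - 2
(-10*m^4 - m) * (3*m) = -30*m^5 - 3*m^2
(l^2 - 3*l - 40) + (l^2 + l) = 2*l^2 - 2*l - 40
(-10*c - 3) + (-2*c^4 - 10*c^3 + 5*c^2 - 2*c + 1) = -2*c^4 - 10*c^3 + 5*c^2 - 12*c - 2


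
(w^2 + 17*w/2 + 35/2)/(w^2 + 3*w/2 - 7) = (w + 5)/(w - 2)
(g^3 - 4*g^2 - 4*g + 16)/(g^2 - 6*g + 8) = g + 2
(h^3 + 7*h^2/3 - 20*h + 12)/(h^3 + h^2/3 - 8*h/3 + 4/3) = (h^2 + 3*h - 18)/(h^2 + h - 2)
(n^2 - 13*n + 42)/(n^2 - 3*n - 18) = (n - 7)/(n + 3)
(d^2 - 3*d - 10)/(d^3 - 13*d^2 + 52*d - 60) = (d + 2)/(d^2 - 8*d + 12)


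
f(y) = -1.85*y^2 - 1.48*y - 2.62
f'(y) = -3.7*y - 1.48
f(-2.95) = -14.35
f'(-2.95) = 9.44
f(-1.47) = -4.44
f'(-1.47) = 3.96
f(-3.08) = -15.61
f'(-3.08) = 9.92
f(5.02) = -56.67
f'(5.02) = -20.05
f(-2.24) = -8.59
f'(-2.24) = 6.81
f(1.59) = -9.65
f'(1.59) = -7.36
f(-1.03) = -3.06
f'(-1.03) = 2.33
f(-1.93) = -6.65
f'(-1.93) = 5.66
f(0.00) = -2.62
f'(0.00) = -1.48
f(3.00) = -23.71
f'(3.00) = -12.58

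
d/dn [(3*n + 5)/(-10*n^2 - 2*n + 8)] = (15*n^2 + 50*n + 17)/(2*(25*n^4 + 10*n^3 - 39*n^2 - 8*n + 16))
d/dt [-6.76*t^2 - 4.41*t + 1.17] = -13.52*t - 4.41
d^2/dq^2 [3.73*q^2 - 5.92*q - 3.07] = 7.46000000000000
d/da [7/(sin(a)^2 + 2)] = -28*sin(2*a)/(cos(2*a) - 5)^2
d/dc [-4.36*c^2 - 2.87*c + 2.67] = -8.72*c - 2.87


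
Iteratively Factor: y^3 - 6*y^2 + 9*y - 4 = (y - 1)*(y^2 - 5*y + 4) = (y - 1)^2*(y - 4)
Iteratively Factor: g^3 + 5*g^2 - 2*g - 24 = (g + 4)*(g^2 + g - 6) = (g - 2)*(g + 4)*(g + 3)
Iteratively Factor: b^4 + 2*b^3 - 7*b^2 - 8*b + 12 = (b + 3)*(b^3 - b^2 - 4*b + 4) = (b - 2)*(b + 3)*(b^2 + b - 2) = (b - 2)*(b - 1)*(b + 3)*(b + 2)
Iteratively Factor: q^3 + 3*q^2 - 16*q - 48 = (q + 3)*(q^2 - 16) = (q + 3)*(q + 4)*(q - 4)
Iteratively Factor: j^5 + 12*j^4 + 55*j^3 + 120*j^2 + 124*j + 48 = (j + 3)*(j^4 + 9*j^3 + 28*j^2 + 36*j + 16) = (j + 2)*(j + 3)*(j^3 + 7*j^2 + 14*j + 8) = (j + 2)^2*(j + 3)*(j^2 + 5*j + 4) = (j + 2)^2*(j + 3)*(j + 4)*(j + 1)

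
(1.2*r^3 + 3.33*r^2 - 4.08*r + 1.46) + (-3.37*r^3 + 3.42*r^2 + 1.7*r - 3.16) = -2.17*r^3 + 6.75*r^2 - 2.38*r - 1.7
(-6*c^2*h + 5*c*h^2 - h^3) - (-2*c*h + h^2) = -6*c^2*h + 5*c*h^2 + 2*c*h - h^3 - h^2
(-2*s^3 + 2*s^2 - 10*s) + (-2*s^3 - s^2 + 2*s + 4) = -4*s^3 + s^2 - 8*s + 4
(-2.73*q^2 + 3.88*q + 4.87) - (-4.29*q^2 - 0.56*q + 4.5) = 1.56*q^2 + 4.44*q + 0.37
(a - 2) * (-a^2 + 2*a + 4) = -a^3 + 4*a^2 - 8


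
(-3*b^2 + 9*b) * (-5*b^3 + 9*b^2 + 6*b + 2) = 15*b^5 - 72*b^4 + 63*b^3 + 48*b^2 + 18*b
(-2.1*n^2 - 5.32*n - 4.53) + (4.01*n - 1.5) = -2.1*n^2 - 1.31*n - 6.03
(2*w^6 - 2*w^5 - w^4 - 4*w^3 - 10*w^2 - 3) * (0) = 0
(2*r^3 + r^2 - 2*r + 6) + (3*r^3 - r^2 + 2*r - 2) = 5*r^3 + 4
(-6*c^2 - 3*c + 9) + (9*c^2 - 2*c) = 3*c^2 - 5*c + 9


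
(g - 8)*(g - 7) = g^2 - 15*g + 56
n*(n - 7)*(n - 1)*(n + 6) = n^4 - 2*n^3 - 41*n^2 + 42*n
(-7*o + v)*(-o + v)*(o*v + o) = 7*o^3*v + 7*o^3 - 8*o^2*v^2 - 8*o^2*v + o*v^3 + o*v^2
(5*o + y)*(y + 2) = 5*o*y + 10*o + y^2 + 2*y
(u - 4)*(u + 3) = u^2 - u - 12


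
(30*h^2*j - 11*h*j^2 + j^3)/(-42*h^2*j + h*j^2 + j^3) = (-5*h + j)/(7*h + j)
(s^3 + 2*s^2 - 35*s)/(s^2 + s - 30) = s*(s + 7)/(s + 6)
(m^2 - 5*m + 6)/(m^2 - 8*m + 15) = (m - 2)/(m - 5)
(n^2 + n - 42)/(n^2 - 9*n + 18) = (n + 7)/(n - 3)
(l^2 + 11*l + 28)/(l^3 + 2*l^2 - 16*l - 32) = (l + 7)/(l^2 - 2*l - 8)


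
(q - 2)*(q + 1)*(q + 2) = q^3 + q^2 - 4*q - 4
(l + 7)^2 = l^2 + 14*l + 49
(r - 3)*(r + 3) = r^2 - 9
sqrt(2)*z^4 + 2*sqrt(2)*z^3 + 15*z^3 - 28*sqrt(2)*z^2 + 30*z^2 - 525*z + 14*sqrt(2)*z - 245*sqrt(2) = (z - 5)*(z + 7)*(z + 7*sqrt(2))*(sqrt(2)*z + 1)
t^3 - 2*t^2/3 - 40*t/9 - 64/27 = (t - 8/3)*(t + 2/3)*(t + 4/3)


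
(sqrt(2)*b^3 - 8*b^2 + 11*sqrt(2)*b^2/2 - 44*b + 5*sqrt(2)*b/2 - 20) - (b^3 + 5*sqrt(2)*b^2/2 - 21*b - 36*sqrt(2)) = -b^3 + sqrt(2)*b^3 - 8*b^2 + 3*sqrt(2)*b^2 - 23*b + 5*sqrt(2)*b/2 - 20 + 36*sqrt(2)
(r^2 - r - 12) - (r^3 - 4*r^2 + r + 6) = -r^3 + 5*r^2 - 2*r - 18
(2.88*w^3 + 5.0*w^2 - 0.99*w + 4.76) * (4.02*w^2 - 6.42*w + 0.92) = 11.5776*w^5 + 1.6104*w^4 - 33.4302*w^3 + 30.091*w^2 - 31.47*w + 4.3792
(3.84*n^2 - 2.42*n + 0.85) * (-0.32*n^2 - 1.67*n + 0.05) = -1.2288*n^4 - 5.6384*n^3 + 3.9614*n^2 - 1.5405*n + 0.0425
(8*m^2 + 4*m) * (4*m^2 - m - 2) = 32*m^4 + 8*m^3 - 20*m^2 - 8*m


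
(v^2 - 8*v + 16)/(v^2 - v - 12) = (v - 4)/(v + 3)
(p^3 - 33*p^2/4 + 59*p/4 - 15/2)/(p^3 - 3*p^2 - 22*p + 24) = (p - 5/4)/(p + 4)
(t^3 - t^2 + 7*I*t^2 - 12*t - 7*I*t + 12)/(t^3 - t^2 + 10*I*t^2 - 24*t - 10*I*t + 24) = (t + 3*I)/(t + 6*I)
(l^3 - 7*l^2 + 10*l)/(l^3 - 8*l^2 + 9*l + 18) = l*(l^2 - 7*l + 10)/(l^3 - 8*l^2 + 9*l + 18)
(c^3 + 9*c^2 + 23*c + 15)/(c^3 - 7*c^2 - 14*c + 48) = (c^2 + 6*c + 5)/(c^2 - 10*c + 16)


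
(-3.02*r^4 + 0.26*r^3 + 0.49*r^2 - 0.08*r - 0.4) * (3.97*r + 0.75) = -11.9894*r^5 - 1.2328*r^4 + 2.1403*r^3 + 0.0498999999999999*r^2 - 1.648*r - 0.3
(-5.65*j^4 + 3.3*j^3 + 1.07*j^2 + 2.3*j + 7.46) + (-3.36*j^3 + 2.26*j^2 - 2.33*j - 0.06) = -5.65*j^4 - 0.0600000000000001*j^3 + 3.33*j^2 - 0.0300000000000002*j + 7.4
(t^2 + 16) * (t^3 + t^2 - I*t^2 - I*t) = t^5 + t^4 - I*t^4 + 16*t^3 - I*t^3 + 16*t^2 - 16*I*t^2 - 16*I*t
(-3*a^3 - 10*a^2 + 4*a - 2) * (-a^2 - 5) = 3*a^5 + 10*a^4 + 11*a^3 + 52*a^2 - 20*a + 10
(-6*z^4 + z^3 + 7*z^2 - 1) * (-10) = 60*z^4 - 10*z^3 - 70*z^2 + 10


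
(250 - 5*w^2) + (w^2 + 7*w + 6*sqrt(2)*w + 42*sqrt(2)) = -4*w^2 + 7*w + 6*sqrt(2)*w + 42*sqrt(2) + 250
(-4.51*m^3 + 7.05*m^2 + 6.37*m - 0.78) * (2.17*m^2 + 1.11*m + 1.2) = -9.7867*m^5 + 10.2924*m^4 + 16.2364*m^3 + 13.8381*m^2 + 6.7782*m - 0.936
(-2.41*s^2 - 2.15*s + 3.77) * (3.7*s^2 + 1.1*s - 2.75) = -8.917*s^4 - 10.606*s^3 + 18.2115*s^2 + 10.0595*s - 10.3675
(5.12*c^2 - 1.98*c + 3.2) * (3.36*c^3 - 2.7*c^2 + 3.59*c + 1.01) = 17.2032*c^5 - 20.4768*c^4 + 34.4788*c^3 - 10.577*c^2 + 9.4882*c + 3.232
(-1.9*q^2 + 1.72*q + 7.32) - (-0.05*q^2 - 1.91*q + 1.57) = -1.85*q^2 + 3.63*q + 5.75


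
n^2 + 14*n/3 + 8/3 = (n + 2/3)*(n + 4)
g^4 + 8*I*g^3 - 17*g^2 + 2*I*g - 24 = (g - I)*(g + 2*I)*(g + 3*I)*(g + 4*I)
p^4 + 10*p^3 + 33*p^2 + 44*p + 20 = (p + 1)*(p + 2)^2*(p + 5)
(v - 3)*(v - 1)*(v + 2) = v^3 - 2*v^2 - 5*v + 6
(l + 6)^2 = l^2 + 12*l + 36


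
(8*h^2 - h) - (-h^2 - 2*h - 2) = 9*h^2 + h + 2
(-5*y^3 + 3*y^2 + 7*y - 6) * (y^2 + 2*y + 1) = -5*y^5 - 7*y^4 + 8*y^3 + 11*y^2 - 5*y - 6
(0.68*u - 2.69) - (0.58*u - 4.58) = 0.1*u + 1.89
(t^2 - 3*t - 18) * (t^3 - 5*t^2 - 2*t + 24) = t^5 - 8*t^4 - 5*t^3 + 120*t^2 - 36*t - 432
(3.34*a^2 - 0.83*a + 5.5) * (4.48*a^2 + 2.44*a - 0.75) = 14.9632*a^4 + 4.4312*a^3 + 20.1098*a^2 + 14.0425*a - 4.125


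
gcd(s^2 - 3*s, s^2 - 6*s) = s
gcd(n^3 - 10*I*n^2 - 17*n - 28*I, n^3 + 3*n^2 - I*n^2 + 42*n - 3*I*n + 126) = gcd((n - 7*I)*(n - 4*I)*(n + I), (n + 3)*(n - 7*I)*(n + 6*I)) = n - 7*I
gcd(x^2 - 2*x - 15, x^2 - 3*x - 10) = x - 5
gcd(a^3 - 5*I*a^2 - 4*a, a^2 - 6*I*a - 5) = a - I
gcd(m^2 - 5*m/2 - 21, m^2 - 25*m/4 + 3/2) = m - 6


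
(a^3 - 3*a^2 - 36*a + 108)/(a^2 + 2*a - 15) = (a^2 - 36)/(a + 5)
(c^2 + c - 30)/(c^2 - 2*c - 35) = (-c^2 - c + 30)/(-c^2 + 2*c + 35)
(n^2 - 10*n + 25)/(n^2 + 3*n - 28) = (n^2 - 10*n + 25)/(n^2 + 3*n - 28)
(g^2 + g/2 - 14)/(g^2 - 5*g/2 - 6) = (-2*g^2 - g + 28)/(-2*g^2 + 5*g + 12)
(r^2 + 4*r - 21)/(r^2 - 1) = (r^2 + 4*r - 21)/(r^2 - 1)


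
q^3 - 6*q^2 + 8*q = q*(q - 4)*(q - 2)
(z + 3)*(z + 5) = z^2 + 8*z + 15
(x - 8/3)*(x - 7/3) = x^2 - 5*x + 56/9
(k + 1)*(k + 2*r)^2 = k^3 + 4*k^2*r + k^2 + 4*k*r^2 + 4*k*r + 4*r^2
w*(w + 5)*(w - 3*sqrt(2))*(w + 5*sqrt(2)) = w^4 + 2*sqrt(2)*w^3 + 5*w^3 - 30*w^2 + 10*sqrt(2)*w^2 - 150*w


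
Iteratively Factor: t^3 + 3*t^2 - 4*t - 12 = (t + 3)*(t^2 - 4) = (t - 2)*(t + 3)*(t + 2)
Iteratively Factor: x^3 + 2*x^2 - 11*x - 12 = (x - 3)*(x^2 + 5*x + 4) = (x - 3)*(x + 1)*(x + 4)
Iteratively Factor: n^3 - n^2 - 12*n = (n)*(n^2 - n - 12) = n*(n - 4)*(n + 3)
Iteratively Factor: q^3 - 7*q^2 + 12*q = (q)*(q^2 - 7*q + 12) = q*(q - 4)*(q - 3)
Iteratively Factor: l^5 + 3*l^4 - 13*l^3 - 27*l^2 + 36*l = (l)*(l^4 + 3*l^3 - 13*l^2 - 27*l + 36) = l*(l + 4)*(l^3 - l^2 - 9*l + 9) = l*(l - 1)*(l + 4)*(l^2 - 9) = l*(l - 3)*(l - 1)*(l + 4)*(l + 3)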